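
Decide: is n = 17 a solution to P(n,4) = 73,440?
No

P(17,4) = 17·16·15·14 = 57,120, which does not equal 73,440.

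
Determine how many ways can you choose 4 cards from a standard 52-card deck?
270,725

Solution: C(52,4) = 270,725.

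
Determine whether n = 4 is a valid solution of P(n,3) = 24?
P(4,3) = 4·3·2 = 24, which equals 24.

Answer: Yes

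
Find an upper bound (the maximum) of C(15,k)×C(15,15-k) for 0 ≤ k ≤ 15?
41,409,225

Solution: C(15,k)·C(15,15-k) = C(15,k)², maximised at the centre k = 7: C(15,7)² = 41,409,225.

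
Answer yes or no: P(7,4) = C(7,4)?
No

Reasoning: P(7,4) = 840 but C(7,4) = 35; they differ by a factor of 4! = 24, so the statement does not hold.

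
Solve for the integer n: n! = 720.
n! is strictly increasing. 4! = 24, 5! = 120, 6! = 720 ✓. So n = 6.
Final answer: 6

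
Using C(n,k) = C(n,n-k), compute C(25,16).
2,042,975
C(25,16) = C(25,9) = 2,042,975.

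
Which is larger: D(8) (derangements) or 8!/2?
D(8) = (8-1)·[D(7) + D(6)] = 7·[1,854 + 265] = 14,833; 8!/2 = 40,320/2 = 20,160.

Answer: 8!/2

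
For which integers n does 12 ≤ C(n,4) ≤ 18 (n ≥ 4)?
6

Working:
C(5,4)=5; C(6,4)=15; C(7,4)=35. So valid n = 6.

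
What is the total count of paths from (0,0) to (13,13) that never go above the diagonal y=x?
742,900

Solution: Counted by the Catalan number C_13: C_13 = C(26,13)/(13+1) = 10,400,600/14 = 742,900.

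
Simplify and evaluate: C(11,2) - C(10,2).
10

Solution: C(11,2) - C(10,2) = C(10,1) = 10.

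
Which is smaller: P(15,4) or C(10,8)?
C(10,8)

Explanation: P(15,4)=32,760, C(10,8)=45.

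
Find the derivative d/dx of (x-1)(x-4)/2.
(2x - 5)/2

Solution: d/dx[(x-1)(x-4)] = (x-4) + (x-1) = 2x - 5. Dividing by 2 gives (2x - 5)/2.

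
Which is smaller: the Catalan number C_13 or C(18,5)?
C(18,5)

Working:
C_13 = C(26,13)/(13+1) = 10,400,600/14 = 742,900; C(18,5) = 8,568.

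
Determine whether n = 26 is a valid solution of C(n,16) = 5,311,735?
C(26,16) = 26·25·24·23·22·21·20·19·18·17·16·15·14·13·12·11/16! = 111,136,315,345,735,680,000/20,922,789,888,000 = 5,311,735, which equals 5,311,735.
Final answer: Yes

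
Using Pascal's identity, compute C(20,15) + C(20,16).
C(20,15) + C(20,16) = C(21,16) = 20,349.

Answer: 20,349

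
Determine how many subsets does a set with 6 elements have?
64
Each element can be included or excluded: 2^6 = 64.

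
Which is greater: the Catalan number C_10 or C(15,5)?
C_10
C_10 = C(20,10)/(10+1) = 184,756/11 = 16,796; C(15,5) = 3,003.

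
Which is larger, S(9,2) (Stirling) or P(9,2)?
S(9,2)

S(9,2) = 2·S(8,2) + S(8,1) = 2·127 + 1 = 255; P(9,2) = 72.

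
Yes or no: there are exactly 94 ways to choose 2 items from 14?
No

Working:
C(14,2) = 91 ≠ 94.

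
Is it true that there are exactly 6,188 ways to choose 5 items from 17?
True

Explanation: C(17,5) = 6,188.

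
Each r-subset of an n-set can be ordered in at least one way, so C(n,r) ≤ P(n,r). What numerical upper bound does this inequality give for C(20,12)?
60,339,831,552,000

Reasoning: P(20,12) = 20·19·18·17·16·15·14·13·12·11·10·9 = 60,339,831,552,000, so C(20,12) ≤ 60,339,831,552,000. (The bound is loose by a factor of 12! = 479,001,600: C(20,12) = 60,339,831,552,000/479,001,600 = 125,970.)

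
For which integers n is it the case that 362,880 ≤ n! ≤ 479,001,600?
9, 10, 11, 12

n! is strictly increasing; 9! = 362,880 and 12! = 479,001,600, so valid n = 9, 10, 11, 12.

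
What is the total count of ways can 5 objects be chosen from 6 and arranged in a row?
720

Solution: P(6,5) = 6!/(6-5)! = 720.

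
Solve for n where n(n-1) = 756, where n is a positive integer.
28

n² − n − 756 = 0, so n = (1 ± √(1 + 4·756))/2 = (1 ± √3,025)/2 = (1 ± 55)/2, i.e. n = 28 or n = -27. Taking the positive root, n = 28 (check: 28×27 = 756).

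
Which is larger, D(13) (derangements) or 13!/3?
D(13)

D(13) = (13-1)·[D(12) + D(11)] = 12·[176,214,841 + 14,684,570] = 2,290,792,932; 13!/3 = 6,227,020,800/3 = 2,075,673,600.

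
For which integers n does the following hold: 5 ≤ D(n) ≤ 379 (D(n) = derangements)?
4, 5, 6

Solution: Using D(n) = (n−1)[D(n−1) + D(n−2)] with D(1)=0, D(2)=1: D(3)=2; D(4)=9; D(5)=44; D(6)=265; D(7)=1,854. So valid n = 4, 5, 6.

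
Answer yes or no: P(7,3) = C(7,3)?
No

Explanation: P(7,3) = 210 but C(7,3) = 35; they differ by a factor of 3! = 6, so the statement does not hold.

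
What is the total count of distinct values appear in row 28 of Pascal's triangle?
15

Explanation: Row 28 has entries C(28,0)..C(28,28); by symmetry C(28,k)=C(28,28-k), giving 15 distinct values.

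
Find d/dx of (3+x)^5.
5(3+x)^4

Reasoning: Using the power rule: d/dx (3+x)^5 = 5(3+x)^{4}.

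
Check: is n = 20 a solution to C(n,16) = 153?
C(20,16) = 20·19·18·17·16·15·14·13·12·11·10·9·8·7·6·5/16! = 101,370,917,007,360,000/20,922,789,888,000 = 4,845, which does not equal 153.

Answer: No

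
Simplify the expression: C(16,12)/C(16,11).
5/12

Explanation: C(n,k+1)/C(n,k) = (n−k)/(k+1). Here (16−11)/(11+1) = 5/12 = 5/12.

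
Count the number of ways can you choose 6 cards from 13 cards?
1,716
C(13,6) = 13! / (6! × (13-6)!)
         = 13! / (6! × 7!)
         = 1,716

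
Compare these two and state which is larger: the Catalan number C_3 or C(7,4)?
C_3 = C(6,3)/(3+1) = 20/4 = 5; C(7,4) = 35.

Answer: C(7,4)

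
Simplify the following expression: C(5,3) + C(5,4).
15

By Pascal's identity: C(6,4) = 15.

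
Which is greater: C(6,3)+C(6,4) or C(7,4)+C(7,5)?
First=35, Second=56.

Answer: C(7,4)+C(7,5)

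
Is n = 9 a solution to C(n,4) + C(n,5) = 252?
Yes
C(9,4) + C(9,5) = 126 + 126 = 252, which equals 252.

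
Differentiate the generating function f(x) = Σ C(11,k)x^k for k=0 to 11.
Σ k·C(11,k)x^(k-1) for k=1 to 11

Working:
Term-by-term differentiation gives Σ k·C(11,k)x^{k-1} for k=1 to 11.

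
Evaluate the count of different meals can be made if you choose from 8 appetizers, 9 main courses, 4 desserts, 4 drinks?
1,152

Solution: By the multiplication principle: 8 × 9 × 4 × 4 = 1,152.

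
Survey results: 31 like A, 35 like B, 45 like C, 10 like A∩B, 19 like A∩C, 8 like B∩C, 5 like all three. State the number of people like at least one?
|A∪B∪C| = 31+35+45-10-19-8+5 = 79.
Final answer: 79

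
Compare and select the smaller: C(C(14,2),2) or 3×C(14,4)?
3×C(14,4)

Working:
C(C(14,2),2)=4,095, 3×C(14,4)=3,003.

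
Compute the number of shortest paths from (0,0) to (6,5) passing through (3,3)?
200

Working:
To (3,3): C(6,3)=20. From there: C(5,3)=10. Total: 200.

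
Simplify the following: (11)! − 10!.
36,288,000

Working:
(11)! − 10! = (11)·10! − 10! = (11−1)·10! = 10·10! = 36,288,000.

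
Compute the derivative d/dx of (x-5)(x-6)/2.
(2x - 11)/2

Working:
d/dx[(x-5)(x-6)] = (x-6) + (x-5) = 2x - 11. Dividing by 2 gives (2x - 11)/2.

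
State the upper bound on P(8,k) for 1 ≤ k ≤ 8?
40,320

P(8,k) increases in k, so maximum at k = 8: 8! = 40,320.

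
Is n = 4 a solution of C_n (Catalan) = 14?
Yes

Explanation: C_4 = C(8,4)/(4+1) = 70/5 = 14, which equals 14.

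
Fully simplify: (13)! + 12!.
6,706,022,400

Reasoning: (13)! + 12! = (13)·12! + 12! = (13+1)·12! = 14·12! = 6,706,022,400.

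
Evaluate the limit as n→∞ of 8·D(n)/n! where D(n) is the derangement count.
8/e
D(n)/n! → 1/e, so 8·D(n)/n! → 8/e.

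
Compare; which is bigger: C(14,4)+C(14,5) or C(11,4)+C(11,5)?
First=3,003, Second=792.

Answer: C(14,4)+C(14,5)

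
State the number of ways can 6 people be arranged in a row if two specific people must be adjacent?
Treat pair as unit: (6-1)! arrangements × 2 internal orders = 240.

Answer: 240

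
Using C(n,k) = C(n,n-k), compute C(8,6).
28

C(8,6) = C(8,2) = 28.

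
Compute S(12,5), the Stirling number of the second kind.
1,379,400
Using the Stirling recurrence: S(n,k) = k·S(n-1,k) + S(n-1,k-1)
S(12,5) = 5·S(11,5) + S(11,4)
         = 5·246730 + 145750
         = 1233650 + 145750
         = 1,379,400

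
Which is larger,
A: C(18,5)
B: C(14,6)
A

Reasoning: A=C(18,5)=8,568, B=C(14,6)=3,003.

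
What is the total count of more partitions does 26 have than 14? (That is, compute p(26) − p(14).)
Pentagonal recurrence p(n) = p(n−1) + p(n−2) − p(n−5) − p(n−7) + …: p(26) = p(25) + p(24) − p(21) − p(19) + p(14) + p(11) − p(4) − p(0) = 1,958 + 1,575 − 792 − 490 + 135 + 56 − 5 − 1 = 2,436.
p(14) = p(13) + p(12) − p(9) − p(7) + p(2) = 101 + 77 − 30 − 15 + 2 = 135.
Difference = 2,436 − 135 = 2,301.
Final answer: 2,301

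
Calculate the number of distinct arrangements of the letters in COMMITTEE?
Word has 9 letters (C=1, O=1, M=2, I=1, T=2, E=2). Arrangements: 9!/Π(k!) = 45,360.
Final answer: 45,360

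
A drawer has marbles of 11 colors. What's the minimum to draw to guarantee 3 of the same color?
23

Worst case: 2 of each = 22. One more: 23.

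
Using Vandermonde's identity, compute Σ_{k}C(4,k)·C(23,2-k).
351

Reasoning: = C(4+23,2) = C(27,2) = 351.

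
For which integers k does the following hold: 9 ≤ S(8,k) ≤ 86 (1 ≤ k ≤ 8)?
S(8,1)=1; S(8,2)=127; S(8,3)=966; S(8,4)=1,701; S(8,5)=1,050; S(8,6)=266; S(8,7)=28; S(8,8)=1. So valid k = 7.
Final answer: 7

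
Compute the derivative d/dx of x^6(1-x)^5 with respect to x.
6x^5(1-x)^5 - 5x^6(1-x)^4

Reasoning: Product rule: 6x^{5}(1-x)^{5} + x^6·(-5)(1-x)^{4}.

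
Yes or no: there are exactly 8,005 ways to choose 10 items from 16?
C(16,10) = 8,008 ≠ 8005.
Final answer: No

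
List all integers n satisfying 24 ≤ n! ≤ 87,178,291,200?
4, 5, 6, 7, 8, 9, 10, 11, 12, 13, 14

Explanation: n! is strictly increasing; 4! = 24 and 14! = 87,178,291,200, so valid n = 4, 5, 6, 7, 8, 9, 10, 11, 12, 13, 14.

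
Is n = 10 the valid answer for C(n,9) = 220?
No

Reasoning: C(10,9) = 10·9·8·7·6·5·4·3·2/9! = 3,628,800/362,880 = 10, which does not equal 220.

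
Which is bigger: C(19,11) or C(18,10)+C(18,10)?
C(18,10)+C(18,10)

Reasoning: C(19,11)=75,582; C(18,10)+C(18,10)=43,758+43,758=87,516.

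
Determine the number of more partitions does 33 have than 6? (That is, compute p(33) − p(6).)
10,132

Explanation: Pentagonal recurrence p(n) = p(n−1) + p(n−2) − p(n−5) − p(n−7) + …: p(33) = p(32) + p(31) − p(28) − p(26) + p(21) + p(18) − p(11) − p(7) = 8,349 + 6,842 − 3,718 − 2,436 + 792 + 385 − 56 − 15 = 10,143.
p(6) = p(5) + p(4) − p(1) = 7 + 5 − 1 = 11.
Difference = 10,143 − 11 = 10,132.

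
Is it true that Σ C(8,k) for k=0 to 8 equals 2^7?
False

Explanation: Binomial theorem: Σ C(8,k) = (1+1)^8 = 2^8 = 256; RHS 2^7 = 128.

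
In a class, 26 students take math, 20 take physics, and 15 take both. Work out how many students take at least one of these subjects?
|A∪B| = |A|+|B|-|A∩B| = 26+20-15 = 31.
Final answer: 31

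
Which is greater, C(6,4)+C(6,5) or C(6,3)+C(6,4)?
First=21, Second=35.
Final answer: C(6,3)+C(6,4)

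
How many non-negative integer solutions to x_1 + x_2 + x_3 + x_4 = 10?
286

Working:
C(10+4-1, 4-1) = 286.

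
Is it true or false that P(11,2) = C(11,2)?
False

Explanation: P(11,2) = 110 but C(11,2) = 55; they differ by a factor of 2! = 2, so the statement does not hold.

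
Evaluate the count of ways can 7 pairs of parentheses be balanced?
429

Working:
Using the Catalan number formula: C_n = C(2n, n) / (n+1)
C_7 = C(14, 7) / (7+1)
     = 3432 / 8
     = 429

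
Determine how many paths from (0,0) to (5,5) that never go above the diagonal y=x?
42

Explanation: Counted by the Catalan number C_5: C_5 = C(10,5)/(5+1) = 252/6 = 42.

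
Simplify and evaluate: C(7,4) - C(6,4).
20

Explanation: C(7,4) - C(6,4) = C(6,3) = 20.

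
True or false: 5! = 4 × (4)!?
False

Working:
5! = 5 × 4! = 120, but 4 × 4! = 96.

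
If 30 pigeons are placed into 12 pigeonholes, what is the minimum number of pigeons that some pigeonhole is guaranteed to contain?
Pigeonhole: ⌈30/12⌉ = 3.
Final answer: 3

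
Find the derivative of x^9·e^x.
(9x^8 + x^9)e^x

Solution: Product rule: d/dx[x^9]·e^x + x^9·d/dx[e^x] = 9x^{8}e^x + x^9e^x.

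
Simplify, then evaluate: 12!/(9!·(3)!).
This is C(12,9) = 220.
Final answer: 220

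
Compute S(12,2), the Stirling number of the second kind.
2,047

Using the Stirling recurrence: S(n,k) = k·S(n-1,k) + S(n-1,k-1)
S(12,2) = 2·S(11,2) + S(11,1)
         = 2·1023 + 1
         = 2046 + 1
         = 2,047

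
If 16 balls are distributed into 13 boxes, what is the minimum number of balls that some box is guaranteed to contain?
2

Explanation: Pigeonhole: ⌈16/13⌉ = 2.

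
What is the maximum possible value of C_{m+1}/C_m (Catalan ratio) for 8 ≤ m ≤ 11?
46/13

Solution: C_{m+1}/C_m = 2(2m+1)/(m+2), which increases with m. Maximum at m = 11: 2·23/13 = 46/13.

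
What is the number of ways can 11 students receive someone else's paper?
Using D(n) = (n-1)[D(n-1) + D(n-2)]:
D(11) = (11-1) × [D(10) + D(9)]
      = 10 × [1334961 + 133496]
      = 10 × 1468457
      = 14,684,570
Final answer: 14,684,570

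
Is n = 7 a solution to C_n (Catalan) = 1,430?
No

Working:
C_7 = C(14,7)/(7+1) = 3,432/8 = 429, which does not equal 1,430.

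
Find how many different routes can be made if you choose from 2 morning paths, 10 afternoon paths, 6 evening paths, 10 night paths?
By the multiplication principle: 2 × 10 × 6 × 10 = 1,200.
Final answer: 1,200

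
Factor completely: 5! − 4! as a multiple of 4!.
4 × 4! = 96
5! − 4! = 5·4! − 4! = (5 − 1)·4! = 4 × 4! = 96.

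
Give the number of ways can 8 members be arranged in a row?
Arrangements of 8 distinct objects: 8! = 40,320.
Final answer: 40,320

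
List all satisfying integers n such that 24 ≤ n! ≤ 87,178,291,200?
n! is strictly increasing; 4! = 24 and 14! = 87,178,291,200, so valid n = 4, 5, 6, 7, 8, 9, 10, 11, 12, 13, 14.

Answer: 4, 5, 6, 7, 8, 9, 10, 11, 12, 13, 14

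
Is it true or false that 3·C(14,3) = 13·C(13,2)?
False

Absorption identity k·C(n,k) = n·C(n-1,k-1). LHS = 3·364 = 1,092; RHS = 13·78 = 1,014.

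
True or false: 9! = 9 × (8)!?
True

Solution: By definition n! = n × (n-1)!, so 9! = 9 × 8!.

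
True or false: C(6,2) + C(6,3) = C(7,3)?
True

Working:
Pascal's identity: LHS = 15 + 20 = 35; RHS = C(7,3) = 35. Both sides agree, so the statement holds.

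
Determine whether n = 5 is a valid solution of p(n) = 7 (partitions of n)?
Pentagonal recurrence p(n) = p(n−1) + p(n−2) − p(n−5) − p(n−7) + …: p(5) = p(4) + p(3) − p(0) = 5 + 3 − 1 = 7, which equals 7.

Answer: Yes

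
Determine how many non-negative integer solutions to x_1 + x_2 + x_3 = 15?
136

Explanation: C(15+3-1, 3-1) = 136.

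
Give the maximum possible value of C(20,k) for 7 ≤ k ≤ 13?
C(20,k) is maximised at the centre of the row: C(20,10) = 184,756.
Final answer: 184,756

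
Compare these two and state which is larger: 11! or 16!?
16!

Reasoning: 11!=39,916,800, 16!=20,922,789,888,000. 16! > 11!.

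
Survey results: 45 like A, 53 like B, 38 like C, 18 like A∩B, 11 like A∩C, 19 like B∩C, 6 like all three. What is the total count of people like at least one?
94

Explanation: |A∪B∪C| = 45+53+38-18-11-19+6 = 94.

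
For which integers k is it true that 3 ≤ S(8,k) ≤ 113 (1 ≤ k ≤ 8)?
7

Working:
S(8,1)=1; S(8,2)=127; S(8,3)=966; S(8,4)=1,701; S(8,5)=1,050; S(8,6)=266; S(8,7)=28; S(8,8)=1. So valid k = 7.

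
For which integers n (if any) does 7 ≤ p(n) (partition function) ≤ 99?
Tabulating p(n) via p(n) = p(n−1) + p(n−2) − p(n−5) − p(n−7) + …: p(4)=5; p(5)=7; p(6)=11; p(7)=15; p(8)=22; p(9)=30; p(10)=42; p(11)=56; p(12)=77; p(13)=101. So valid n = 5, 6, 7, 8, 9, 10, 11, 12.
Final answer: 5, 6, 7, 8, 9, 10, 11, 12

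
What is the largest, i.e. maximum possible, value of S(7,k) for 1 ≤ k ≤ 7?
Row S(7,k) for k = 1..7 (via S(n,k) = k·S(n−1,k) + S(n−1,k−1)): 1, 63, 301, 350, 140, 21, 1. The row is unimodal; maximum at k = 4: 350.

Answer: 350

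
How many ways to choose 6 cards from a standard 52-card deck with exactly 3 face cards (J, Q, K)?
2,173,600

Working:
12 face cards and 40 non-face cards: C(12,3) × C(40,3) = 220 × 9,880 = 2,173,600.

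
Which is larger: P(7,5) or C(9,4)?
P(7,5)

P(7,5)=2,520, C(9,4)=126.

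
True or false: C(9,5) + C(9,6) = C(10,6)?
True

Working:
Pascal's identity C(n,k) + C(n,k+1) = C(n+1,k+1): 126 + 84 = 210 = C(10,6).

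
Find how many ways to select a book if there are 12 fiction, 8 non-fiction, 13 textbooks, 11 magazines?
44

Solution: By the addition principle: 12 + 8 + 13 + 11 = 44.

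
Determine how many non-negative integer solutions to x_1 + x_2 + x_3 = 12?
C(12+3-1, 3-1) = 91.
Final answer: 91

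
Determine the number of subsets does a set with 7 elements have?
Each element can be included or excluded: 2^7 = 128.
Final answer: 128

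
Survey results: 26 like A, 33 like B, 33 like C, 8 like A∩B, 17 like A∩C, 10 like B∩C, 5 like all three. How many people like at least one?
62

Solution: |A∪B∪C| = 26+33+33-8-17-10+5 = 62.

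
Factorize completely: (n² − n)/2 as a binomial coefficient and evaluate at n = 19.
C(n,2); C(19,2) = 171
(n² − n)/2 = n(n−1)/2 = C(n,2). At n = 19: C(19,2) = 171.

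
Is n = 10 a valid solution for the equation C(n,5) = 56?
No

Solution: C(10,5) = 10·9·8·7·6/5! = 30,240/120 = 252, which does not equal 56.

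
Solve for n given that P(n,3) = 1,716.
13

Reasoning: P(n,3) = n(n−1)(n−2) is increasing in n; n(n−1)(n−2) ≈ (n−1)^3 = 1,716 gives n ≈ 13.0. Check: P(11,3) = 990, P(12,3) = 1,320, P(13,3) = 1,716 ✓. So n = 13.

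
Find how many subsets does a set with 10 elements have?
1,024

Working:
Each element can be included or excluded: 2^10 = 1,024.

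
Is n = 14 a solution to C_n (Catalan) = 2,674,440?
Yes

Solution: C_14 = C(28,14)/(14+1) = 40,116,600/15 = 2,674,440, which equals 2,674,440.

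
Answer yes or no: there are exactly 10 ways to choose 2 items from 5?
Yes

Reasoning: C(5,2) = 10.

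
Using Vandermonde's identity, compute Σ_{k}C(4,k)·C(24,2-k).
= C(4+24,2) = C(28,2) = 378.

Answer: 378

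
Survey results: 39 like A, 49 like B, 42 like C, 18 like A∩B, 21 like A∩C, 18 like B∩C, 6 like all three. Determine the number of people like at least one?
79

Working:
|A∪B∪C| = 39+49+42-18-21-18+6 = 79.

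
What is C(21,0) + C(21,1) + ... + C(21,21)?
2,097,152

Working:
Sum of binomial coefficients = 2^21 = 2,097,152.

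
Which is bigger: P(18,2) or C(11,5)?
C(11,5)
P(18,2)=306, C(11,5)=462.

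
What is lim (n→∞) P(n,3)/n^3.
1

Working:
P(n,3) = n(n-1)(n-2) ≈ n^3 for large n. Limit = 1.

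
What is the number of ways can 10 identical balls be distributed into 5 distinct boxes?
1,001

Explanation: C(10+5-1, 5-1) = C(14, 4) = 1,001.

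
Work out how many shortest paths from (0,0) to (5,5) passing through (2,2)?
To (2,2): C(4,2)=6. From there: C(6,3)=20. Total: 120.

Answer: 120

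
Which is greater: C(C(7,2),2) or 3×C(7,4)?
C(C(7,2),2)

Solution: C(C(7,2),2)=210, 3×C(7,4)=105.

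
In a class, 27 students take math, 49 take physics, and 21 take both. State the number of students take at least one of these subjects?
55

Working:
|A∪B| = |A|+|B|-|A∩B| = 27+49-21 = 55.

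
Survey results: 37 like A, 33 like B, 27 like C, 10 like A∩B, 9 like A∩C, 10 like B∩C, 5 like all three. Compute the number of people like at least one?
73
|A∪B∪C| = 37+33+27-10-9-10+5 = 73.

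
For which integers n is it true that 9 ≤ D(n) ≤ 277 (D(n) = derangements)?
4, 5, 6

Working:
Using D(n) = (n−1)[D(n−1) + D(n−2)] with D(1)=0, D(2)=1: D(3)=2; D(4)=9; D(5)=44; D(6)=265; D(7)=1,854. So valid n = 4, 5, 6.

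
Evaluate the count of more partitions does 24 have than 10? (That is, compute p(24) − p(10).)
Pentagonal recurrence p(n) = p(n−1) + p(n−2) − p(n−5) − p(n−7) + …: p(24) = p(23) + p(22) − p(19) − p(17) + p(12) + p(9) − p(2) = 1,255 + 1,002 − 490 − 297 + 77 + 30 − 2 = 1,575.
p(10) = p(9) + p(8) − p(5) − p(3) = 30 + 22 − 7 − 3 = 42.
Difference = 1,575 − 42 = 1,533.
Final answer: 1,533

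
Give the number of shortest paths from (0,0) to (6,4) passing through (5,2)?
63

Solution: To (5,2): C(7,5)=21. From there: C(3,1)=3. Total: 63.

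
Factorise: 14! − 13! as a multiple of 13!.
13 × 13! = 80,951,270,400

Solution: 14! − 13! = 14·13! − 13! = (14 − 1)·13! = 13 × 13! = 80,951,270,400.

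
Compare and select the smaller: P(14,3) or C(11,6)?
C(11,6)

Reasoning: P(14,3)=2,184, C(11,6)=462.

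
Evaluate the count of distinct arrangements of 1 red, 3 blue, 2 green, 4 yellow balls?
12,600

Working:
Multinomial: 10!/(1! × 3! × 2! × 4!) = 12,600.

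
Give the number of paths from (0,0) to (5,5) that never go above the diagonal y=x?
42

Solution: Counted by the Catalan number C_5: C_5 = C(10,5)/(5+1) = 252/6 = 42.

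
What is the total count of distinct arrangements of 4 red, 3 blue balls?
Multinomial: 7!/(4! × 3!) = 35.
Final answer: 35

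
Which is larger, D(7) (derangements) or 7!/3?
D(7)

D(7) = (7-1)·[D(6) + D(5)] = 6·[265 + 44] = 1,854; 7!/3 = 5,040/3 = 1,680.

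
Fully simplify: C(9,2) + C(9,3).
By Pascal's identity: C(10,3) = 120.
Final answer: 120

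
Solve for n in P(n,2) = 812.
29

Explanation: P(n,2) = n(n−1) is increasing in n; n(n−1) ≈ (n−0.5)^2 = 812 gives n ≈ 29.0. Check: P(27,2) = 702, P(28,2) = 756, P(29,2) = 812 ✓. So n = 29.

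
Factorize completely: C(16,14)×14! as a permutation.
P(16,14)

Explanation: C(16,14)×14! = [16!/(14!(2)!)]×14! = 16!/(2)! = P(16,14) = 10,461,394,944,000.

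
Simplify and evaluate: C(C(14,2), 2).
4,095

C(14,2) = 91, then C(91, 2) = 4,095.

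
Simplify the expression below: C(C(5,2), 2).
C(5,2) = 10, then C(10, 2) = 45.
Final answer: 45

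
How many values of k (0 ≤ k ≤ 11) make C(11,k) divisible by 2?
4
Checking C(11,k) mod 2 for k = 0..11: divisible at k = 4, 5, 6, 7. That's 4 values.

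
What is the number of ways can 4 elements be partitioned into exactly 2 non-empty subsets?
This equals S(4,2), the Stirling number of the 2nd kind.
Using the Stirling recurrence: S(n,k) = k·S(n-1,k) + S(n-1,k-1)
S(4,2) = 2·S(3,2) + S(3,1)
         = 2·3 + 1
         = 6 + 1
         = 7

Answer: 7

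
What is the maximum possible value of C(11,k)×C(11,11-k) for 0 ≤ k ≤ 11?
213,444
C(11,k)·C(11,11-k) = C(11,k)², maximised at the centre k = 5: C(11,5)² = 213,444.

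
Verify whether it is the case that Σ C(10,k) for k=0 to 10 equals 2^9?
False

Explanation: Binomial theorem: Σ C(10,k) = (1+1)^10 = 2^10 = 1,024; RHS 2^9 = 512.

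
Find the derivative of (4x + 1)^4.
Chain rule: 4(4x+1)^{3} × 4 = 16(4x+1)^{3}.
Final answer: 16(4x + 1)^3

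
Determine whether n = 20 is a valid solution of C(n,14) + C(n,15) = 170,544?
No

Working:
C(20,14) + C(20,15) = 38,760 + 15,504 = 54,264, which does not equal 170,544.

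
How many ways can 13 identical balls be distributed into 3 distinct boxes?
C(13+3-1, 3-1) = C(15, 2) = 105.
Final answer: 105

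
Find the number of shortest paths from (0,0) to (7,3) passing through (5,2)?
63
To (5,2): C(7,5)=21. From there: C(3,2)=3. Total: 63.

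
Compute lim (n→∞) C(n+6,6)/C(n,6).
1

Explanation: Both numerator and denominator grow as n^6/6! for large n, so the ratio → 1.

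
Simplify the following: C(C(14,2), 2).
4,095

Working:
C(14,2) = 91, then C(91, 2) = 4,095.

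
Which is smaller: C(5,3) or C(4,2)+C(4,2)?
C(5,3)=10; C(4,2)+C(4,2)=6+6=12.

Answer: C(5,3)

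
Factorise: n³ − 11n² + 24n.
n(n − 3)(n − 8)

Solution: n³ − 11n² + 24n = n(n² − 11n + 24) = n(n − 3)(n − 8).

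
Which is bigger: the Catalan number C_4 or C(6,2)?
C(6,2)

Explanation: C_4 = C(8,4)/(4+1) = 70/5 = 14; C(6,2) = 15.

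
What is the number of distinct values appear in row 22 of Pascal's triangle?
12

Solution: Row 22 has entries C(22,0)..C(22,22); by symmetry C(22,k)=C(22,22-k), giving 12 distinct values.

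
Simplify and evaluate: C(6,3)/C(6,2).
C(n,k+1)/C(n,k) = (n−k)/(k+1). Here (6−2)/(2+1) = 4/3 = 4/3.
Final answer: 4/3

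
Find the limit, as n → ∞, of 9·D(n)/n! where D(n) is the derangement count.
9/e
D(n)/n! → 1/e, so 9·D(n)/n! → 9/e.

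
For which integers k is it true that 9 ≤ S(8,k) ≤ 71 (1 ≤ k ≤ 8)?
7

Solution: S(8,1)=1; S(8,2)=127; S(8,3)=966; S(8,4)=1,701; S(8,5)=1,050; S(8,6)=266; S(8,7)=28; S(8,8)=1. So valid k = 7.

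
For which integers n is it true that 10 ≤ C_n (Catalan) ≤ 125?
C_3=5; C_4=14; C_5=42; C_6=132. So valid n = 4, 5.
Final answer: 4, 5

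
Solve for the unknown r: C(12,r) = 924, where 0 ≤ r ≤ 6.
C(12,r) is increasing for 0 ≤ r ≤ 6. Stepping up (C(12,r+1) = C(12,r)·(12−r)/(r+1)): C(12,1) = 12, C(12,2) = 66, C(12,3) = 220, C(12,4) = 495, C(12,5) = 792, C(12,6) = 924 ✓. So r = 6.
Final answer: 6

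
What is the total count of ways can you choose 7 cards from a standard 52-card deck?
C(52,7) = 133,784,560.

Answer: 133,784,560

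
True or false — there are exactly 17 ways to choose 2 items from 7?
False
C(7,2) = 21 ≠ 17.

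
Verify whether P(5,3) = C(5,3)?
P(5,3) = 60 but C(5,3) = 10; they differ by a factor of 3! = 6, so the statement does not hold.

Answer: False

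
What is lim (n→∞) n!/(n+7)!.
0

Working:
n!/(n+7)! = 1/[(n+1)(n+2)···(n+7)] → 0 as n → ∞.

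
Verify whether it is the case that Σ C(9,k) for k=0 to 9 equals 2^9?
True

Binomial theorem: Σ C(9,k) = (1+1)^9 = 2^9 = 512; RHS 2^9 = 512.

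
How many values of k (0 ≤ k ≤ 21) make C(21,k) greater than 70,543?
8

Row 21 is unimodal and symmetric about k=21/2. C(21,6)=54,264 ≤ 70,543; C(21,7)=116,280 > 70,543; by symmetry C(21,k) > 70,543 for k = 7..14. That's 14 - 7 + 1 = 8 values.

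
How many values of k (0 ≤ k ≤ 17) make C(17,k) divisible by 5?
6

Checking C(17,k) mod 5 for k = 0..17: divisible at k = 3, 4, 8, 9, 13, 14. That's 6 values.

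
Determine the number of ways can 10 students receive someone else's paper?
Using D(n) = (n-1)[D(n-1) + D(n-2)]:
D(10) = (10-1) × [D(9) + D(8)]
      = 9 × [133496 + 14833]
      = 9 × 148329
      = 1,334,961
Final answer: 1,334,961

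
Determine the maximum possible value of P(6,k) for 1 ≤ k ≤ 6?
720

Solution: P(6,k) increases in k, so maximum at k = 6: 6! = 720.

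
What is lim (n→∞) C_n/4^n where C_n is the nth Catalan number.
0

Explanation: C_n ~ 4^n/(n^(3/2)√π), so n^0·C_n/4^n ~ n^(0 − 3/2)/√π → 0.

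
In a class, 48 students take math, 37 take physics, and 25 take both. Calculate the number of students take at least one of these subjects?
60
|A∪B| = |A|+|B|-|A∩B| = 48+37-25 = 60.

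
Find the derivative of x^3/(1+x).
(3x^2(1+x) - x^3)/(1+x)²

Explanation: Quotient rule: [3x^{2}(1+x) - x^3]/(1+x)².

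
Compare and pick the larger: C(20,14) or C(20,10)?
C(20,10)

Working:
C(20,14)=38,760, C(20,10)=184,756.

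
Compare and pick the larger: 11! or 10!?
11!

Solution: 11!=39,916,800, 10!=3,628,800. 11! > 10!.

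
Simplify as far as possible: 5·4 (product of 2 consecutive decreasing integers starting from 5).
This is P(5,2) = 5!/(3)! = 20.

Answer: 20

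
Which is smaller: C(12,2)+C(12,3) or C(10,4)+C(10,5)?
C(12,2)+C(12,3)

First=286, Second=462.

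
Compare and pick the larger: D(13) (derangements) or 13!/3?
D(13)

Explanation: D(13) = (13-1)·[D(12) + D(11)] = 12·[176,214,841 + 14,684,570] = 2,290,792,932; 13!/3 = 6,227,020,800/3 = 2,075,673,600.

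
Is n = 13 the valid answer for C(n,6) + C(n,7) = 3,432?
Yes
C(13,6) + C(13,7) = 1,716 + 1,716 = 3,432, which equals 3,432.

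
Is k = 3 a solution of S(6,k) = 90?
S(6,3) = 3·S(5,3) + S(5,2) = 3·25 + 15 = 90, which equals 90.

Answer: Yes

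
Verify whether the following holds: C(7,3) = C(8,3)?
False

Reasoning: LHS = C(7,3) = 35; RHS = C(8,3) = 56. 35 ≠ 56, so the statement does not hold.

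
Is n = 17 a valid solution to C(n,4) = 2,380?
Yes

Reasoning: C(17,4) = 17·16·15·14/4! = 57,120/24 = 2,380, which equals 2,380.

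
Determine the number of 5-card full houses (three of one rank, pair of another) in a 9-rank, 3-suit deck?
216

Solution: Triple rank: 9. Triple suits: C(3,3)=1. Pair rank: 8. Pair suits: C(3,2)=3. Total: 216.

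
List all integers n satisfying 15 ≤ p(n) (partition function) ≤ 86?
7, 8, 9, 10, 11, 12

Tabulating p(n) via p(n) = p(n−1) + p(n−2) − p(n−5) − p(n−7) + …: p(6)=11; p(7)=15; p(8)=22; p(9)=30; p(10)=42; p(11)=56; p(12)=77; p(13)=101. So valid n = 7, 8, 9, 10, 11, 12.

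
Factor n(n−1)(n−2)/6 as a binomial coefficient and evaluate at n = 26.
C(n,3); C(26,3) = 2,600

Explanation: n(n−1)(n−2)/6 = n!/(3!(n−3)!) = C(n,3). At n = 26: C(26,3) = 2,600.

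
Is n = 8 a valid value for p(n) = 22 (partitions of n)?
Yes
Pentagonal recurrence p(n) = p(n−1) + p(n−2) − p(n−5) − p(n−7) + …: p(8) = p(7) + p(6) − p(3) − p(1) = 15 + 11 − 3 − 1 = 22, which equals 22.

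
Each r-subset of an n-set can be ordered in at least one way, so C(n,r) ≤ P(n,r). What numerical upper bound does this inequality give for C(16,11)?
174,356,582,400
P(16,11) = 16·15·14·13·12·11·10·9·8·7·6 = 174,356,582,400, so C(16,11) ≤ 174,356,582,400. (The bound is loose by a factor of 11! = 39,916,800: C(16,11) = 174,356,582,400/39,916,800 = 4,368.)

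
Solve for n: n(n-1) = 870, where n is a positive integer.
30

Explanation: n² − n − 870 = 0, so n = (1 ± √(1 + 4·870))/2 = (1 ± √3,481)/2 = (1 ± 59)/2, i.e. n = 30 or n = -29. Taking the positive root, n = 30 (check: 30×29 = 870).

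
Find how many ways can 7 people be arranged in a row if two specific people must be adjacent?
1,440
Treat pair as unit: (7-1)! arrangements × 2 internal orders = 1,440.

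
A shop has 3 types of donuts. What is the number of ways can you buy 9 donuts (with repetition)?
55

Explanation: Stars and bars: C(9+3-1, 9) = C(11, 9) = 55.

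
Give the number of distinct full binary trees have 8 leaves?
429
Using the Catalan number formula: C_n = C(2n, n) / (n+1)
C_7 = C(14, 7) / (7+1)
     = 3432 / 8
     = 429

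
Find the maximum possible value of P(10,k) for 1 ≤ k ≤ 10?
3,628,800

Explanation: P(10,k) increases in k, so maximum at k = 10: 10! = 3,628,800.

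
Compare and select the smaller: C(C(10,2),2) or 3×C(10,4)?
3×C(10,4)

Working:
C(C(10,2),2)=990, 3×C(10,4)=630.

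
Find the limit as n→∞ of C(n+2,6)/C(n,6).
Both numerator and denominator grow as n^6/6! for large n, so the ratio → 1.

Answer: 1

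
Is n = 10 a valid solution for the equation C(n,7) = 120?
Yes

Working:
C(10,7) = 10·9·8·7·6·5·4/7! = 604,800/5,040 = 120, which equals 120.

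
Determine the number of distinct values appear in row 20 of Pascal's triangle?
11

Working:
Row 20 has entries C(20,0)..C(20,20); by symmetry C(20,k)=C(20,20-k), giving 11 distinct values.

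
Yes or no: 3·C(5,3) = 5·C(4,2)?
Absorption identity k·C(n,k) = n·C(n-1,k-1). LHS = 3·10 = 30; RHS = 5·6 = 30.
Final answer: Yes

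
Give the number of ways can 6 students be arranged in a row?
720

Working:
Arrangements of 6 distinct objects: 6! = 720.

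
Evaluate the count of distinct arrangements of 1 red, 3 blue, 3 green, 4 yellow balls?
46,200

Explanation: Multinomial: 11!/(1! × 3! × 3! × 4!) = 46,200.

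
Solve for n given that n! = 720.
6

Solution: n! is strictly increasing. 4! = 24, 5! = 120, 6! = 720 ✓. So n = 6.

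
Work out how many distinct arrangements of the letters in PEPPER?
Word has 6 letters (P=3, E=2, R=1). Arrangements: 6!/Π(k!) = 60.

Answer: 60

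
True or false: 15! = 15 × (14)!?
True

Reasoning: By definition n! = n × (n-1)!, so 15! = 15 × 14!.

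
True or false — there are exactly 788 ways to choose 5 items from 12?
False

Working:
C(12,5) = 792 ≠ 788.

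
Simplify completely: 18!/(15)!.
4,896

Explanation: This equals 18×17×16 = 4,896.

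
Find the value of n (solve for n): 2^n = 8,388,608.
8,388,608 = 1,024 × 1,024 × 8 = 2^10 × 2^10 × 2^3 = 2^23, so n = 23.
Final answer: 23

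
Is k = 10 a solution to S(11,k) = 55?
Yes

Reasoning: S(11,10) = 10·S(10,10) + S(10,9) = 10·1 + 45 = 55, which equals 55.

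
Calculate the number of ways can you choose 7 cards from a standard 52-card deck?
133,784,560

Reasoning: C(52,7) = 133,784,560.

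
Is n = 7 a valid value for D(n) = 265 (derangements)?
No

Explanation: D(7) = (7-1)·[D(6) + D(5)] = 6·[265 + 44] = 1,854, which does not equal 265.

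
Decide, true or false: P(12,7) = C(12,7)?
False
P(12,7) = 3,991,680 but C(12,7) = 792; they differ by a factor of 7! = 5040, so the statement does not hold.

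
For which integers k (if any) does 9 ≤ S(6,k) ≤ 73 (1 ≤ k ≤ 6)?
2, 4, 5

Explanation: S(6,1)=1; S(6,2)=31; S(6,3)=90; S(6,4)=65; S(6,5)=15; S(6,6)=1. So valid k = 2, 4, 5.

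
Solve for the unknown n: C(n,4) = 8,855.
23

C(n,4) = n(n−1)(n−2)(n−3)/4! is increasing in n, and n(n−1)(n−2)(n−3) = 4!·8,855 = 212,520 ≈ (n−1.5)^4 gives n ≈ 23.0. Check: C(21,4) = 5,985, C(22,4) = 7,315, C(23,4) = 8,855 ✓. So n = 23.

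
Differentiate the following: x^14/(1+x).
(14x^13(1+x) - x^14)/(1+x)²

Reasoning: Quotient rule: [14x^{13}(1+x) - x^14]/(1+x)².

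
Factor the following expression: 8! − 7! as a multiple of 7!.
7 × 7! = 35,280

Solution: 8! − 7! = 8·7! − 7! = (8 − 1)·7! = 7 × 7! = 35,280.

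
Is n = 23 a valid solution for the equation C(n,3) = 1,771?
C(23,3) = 23·22·21/3! = 10,626/6 = 1,771, which equals 1,771.
Final answer: Yes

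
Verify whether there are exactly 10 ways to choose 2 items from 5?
C(5,2) = 10.
Final answer: True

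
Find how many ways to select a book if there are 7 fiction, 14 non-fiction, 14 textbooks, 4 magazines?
39

Solution: By the addition principle: 7 + 14 + 14 + 4 = 39.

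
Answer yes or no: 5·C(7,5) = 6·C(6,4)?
No

Working:
Absorption identity k·C(n,k) = n·C(n-1,k-1). LHS = 5·21 = 105; RHS = 6·15 = 90.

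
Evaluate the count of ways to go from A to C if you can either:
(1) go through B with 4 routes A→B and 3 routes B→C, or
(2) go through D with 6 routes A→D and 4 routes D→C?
36

Reasoning: Route via B: 4×3=12. Route via D: 6×4=24. Total: 36.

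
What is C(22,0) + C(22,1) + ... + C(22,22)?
Sum of binomial coefficients = 2^22 = 4,194,304.

Answer: 4,194,304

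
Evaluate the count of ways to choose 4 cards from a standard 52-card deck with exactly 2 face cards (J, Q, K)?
51,480

Explanation: 12 face cards and 40 non-face cards: C(12,2) × C(40,2) = 66 × 780 = 51,480.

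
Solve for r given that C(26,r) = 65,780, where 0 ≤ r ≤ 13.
5

Explanation: C(26,r) is increasing for 0 ≤ r ≤ 13. Stepping up (C(26,r+1) = C(26,r)·(26−r)/(r+1)): C(26,1) = 26, C(26,2) = 325, C(26,3) = 2,600, C(26,4) = 14,950, C(26,5) = 65,780 ✓. So r = 5.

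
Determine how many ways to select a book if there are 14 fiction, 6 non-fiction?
20

By the addition principle: 14 + 6 = 20.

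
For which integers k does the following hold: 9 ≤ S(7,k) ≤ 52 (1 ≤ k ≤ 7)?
6

Solution: S(7,1)=1; S(7,2)=63; S(7,3)=301; S(7,4)=350; S(7,5)=140; S(7,6)=21; S(7,7)=1. So valid k = 6.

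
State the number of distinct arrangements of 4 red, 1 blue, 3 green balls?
Multinomial: 8!/(4! × 1! × 3!) = 280.

Answer: 280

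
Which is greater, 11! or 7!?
11!

Reasoning: 11!=39,916,800, 7!=5,040. 11! > 7!.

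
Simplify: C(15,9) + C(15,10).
8,008

Working:
By Pascal's identity: C(16,10) = 8,008.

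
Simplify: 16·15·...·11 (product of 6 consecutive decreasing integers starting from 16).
5,765,760

Solution: This is P(16,6) = 16!/(10)! = 5,765,760.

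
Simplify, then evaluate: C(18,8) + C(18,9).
92,378

Working:
By Pascal's identity: C(19,9) = 92,378.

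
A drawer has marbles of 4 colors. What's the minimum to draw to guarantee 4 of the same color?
13

Reasoning: Worst case: 3 of each = 12. One more: 13.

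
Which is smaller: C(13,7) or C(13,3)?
C(13,7)=1,716, C(13,3)=286.

Answer: C(13,3)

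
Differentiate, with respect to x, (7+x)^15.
Using the power rule: d/dx (7+x)^15 = 15(7+x)^{14}.

Answer: 15(7+x)^14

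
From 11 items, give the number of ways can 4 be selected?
330

Reasoning: C(11,4) = 11! / (4! × (11-4)!)
         = 11! / (4! × 7!)
         = 330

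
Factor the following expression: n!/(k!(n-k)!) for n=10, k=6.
C(10,6) = 210

Explanation: This is the binomial coefficient C(10,6) = 210.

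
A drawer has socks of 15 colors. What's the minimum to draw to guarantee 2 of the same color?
16
Worst case: 1 of each = 15. One more: 16.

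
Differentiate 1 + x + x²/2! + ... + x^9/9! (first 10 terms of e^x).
1 + x + x²/2! + ... + x^8/8!

Differentiating term by term gives the first 9 terms of e^x.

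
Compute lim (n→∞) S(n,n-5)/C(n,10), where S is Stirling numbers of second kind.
945

Working:
The leading term of S(n,n-5) as a polynomial in n is (9)!!·C(n,10), so the ratio → (9)!! = 945.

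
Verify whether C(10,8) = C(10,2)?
True

Working:
Symmetry C(n,k) = C(n,n-k): C(10,8) = 45 and C(10,2) = 45. Both sides agree, so the statement holds.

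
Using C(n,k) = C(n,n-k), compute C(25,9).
2,042,975

Solution: C(25,9) = C(25,16) = 2,042,975.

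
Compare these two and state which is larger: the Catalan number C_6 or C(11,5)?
C(11,5)

Reasoning: C_6 = C(12,6)/(6+1) = 924/7 = 132; C(11,5) = 462.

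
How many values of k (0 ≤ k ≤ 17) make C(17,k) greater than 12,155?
6

Row 17 is unimodal and symmetric about k=17/2. C(17,5)=6,188 ≤ 12,155; C(17,6)=12,376 > 12,155; by symmetry C(17,k) > 12,155 for k = 6..11. That's 11 - 6 + 1 = 6 values.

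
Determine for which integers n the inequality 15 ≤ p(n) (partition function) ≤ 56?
7, 8, 9, 10, 11

Reasoning: Tabulating p(n) via p(n) = p(n−1) + p(n−2) − p(n−5) − p(n−7) + …: p(6)=11; p(7)=15; p(8)=22; p(9)=30; p(10)=42; p(11)=56; p(12)=77. So valid n = 7, 8, 9, 10, 11.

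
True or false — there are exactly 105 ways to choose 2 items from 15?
True

Working:
C(15,2) = 105.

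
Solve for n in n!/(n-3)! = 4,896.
18

Explanation: n!/(n-3)! = n×(n-1)×(n-2), a product of 3 consecutive integers ≈ (n−1)^3. 4,896^(1/3) + 1 ≈ 18.0; check n = 18: 18×17×16 = 4,896 ✓. So n = 18.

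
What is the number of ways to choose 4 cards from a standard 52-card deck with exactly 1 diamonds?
118,807

Reasoning: 13 diamonds and 39 non-diamonds: C(13,1) × C(39,3) = 13 × 9139 = 118,807.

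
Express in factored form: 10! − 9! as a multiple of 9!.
10! − 9! = 10·9! − 9! = (10 − 1)·9! = 9 × 9! = 3,265,920.

Answer: 9 × 9! = 3,265,920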